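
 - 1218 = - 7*174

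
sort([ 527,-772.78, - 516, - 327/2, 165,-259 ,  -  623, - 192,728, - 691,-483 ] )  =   [- 772.78, - 691, - 623, - 516,-483, - 259, - 192, - 327/2,165,527,728] 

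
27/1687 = 27/1687 = 0.02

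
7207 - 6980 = 227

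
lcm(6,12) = 12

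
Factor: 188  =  2^2*47^1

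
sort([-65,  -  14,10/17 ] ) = [  -  65, - 14,10/17 ]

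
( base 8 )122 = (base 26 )34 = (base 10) 82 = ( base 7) 145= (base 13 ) 64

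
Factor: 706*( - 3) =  - 2^1 * 3^1*353^1 = - 2118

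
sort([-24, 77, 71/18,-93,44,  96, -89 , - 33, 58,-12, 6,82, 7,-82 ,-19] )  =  [ - 93,-89, - 82,-33, - 24,-19,-12,  71/18,6, 7, 44,58,77 , 82, 96]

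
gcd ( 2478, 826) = 826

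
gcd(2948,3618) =134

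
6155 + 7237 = 13392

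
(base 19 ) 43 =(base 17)4B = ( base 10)79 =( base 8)117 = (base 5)304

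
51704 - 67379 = - 15675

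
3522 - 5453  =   - 1931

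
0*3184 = 0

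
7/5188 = 7/5188 = 0.00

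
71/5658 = 71/5658=0.01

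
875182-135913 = 739269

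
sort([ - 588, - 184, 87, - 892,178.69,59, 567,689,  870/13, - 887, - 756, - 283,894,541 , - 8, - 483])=[ -892,-887,-756, - 588,  -  483,-283, - 184, -8,59, 870/13,87,178.69, 541,567 , 689,894 ] 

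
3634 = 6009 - 2375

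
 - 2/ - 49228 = 1/24614  =  0.00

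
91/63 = 1+4/9 = 1.44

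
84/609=4/29 = 0.14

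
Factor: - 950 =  - 2^1*5^2*19^1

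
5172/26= 198 + 12/13 = 198.92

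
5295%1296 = 111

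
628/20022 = 314/10011  =  0.03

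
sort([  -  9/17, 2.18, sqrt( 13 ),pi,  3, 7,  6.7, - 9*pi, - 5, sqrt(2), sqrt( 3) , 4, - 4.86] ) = [ - 9*pi, - 5, - 4.86, - 9/17, sqrt (2),  sqrt(3 ), 2.18, 3, pi , sqrt(13), 4, 6.7,7]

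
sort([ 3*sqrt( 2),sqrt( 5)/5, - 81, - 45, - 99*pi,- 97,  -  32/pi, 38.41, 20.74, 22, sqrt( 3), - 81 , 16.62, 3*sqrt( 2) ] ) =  [ - 99*pi, - 97, - 81, - 81,  -  45, - 32/pi,  sqrt( 5 ) /5,sqrt( 3),  3* sqrt(2),3*sqrt( 2 ),16.62, 20.74 , 22, 38.41] 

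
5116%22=12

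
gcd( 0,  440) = 440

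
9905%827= 808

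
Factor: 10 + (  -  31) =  - 3^1*  7^1 = - 21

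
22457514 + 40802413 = 63259927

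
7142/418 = 3571/209 = 17.09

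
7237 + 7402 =14639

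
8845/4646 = 1 + 4199/4646 = 1.90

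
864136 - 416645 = 447491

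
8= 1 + 7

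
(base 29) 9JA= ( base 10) 8130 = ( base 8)17702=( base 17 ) 1B24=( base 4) 1333002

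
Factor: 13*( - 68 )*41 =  - 36244  =  - 2^2*13^1*17^1 *41^1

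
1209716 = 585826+623890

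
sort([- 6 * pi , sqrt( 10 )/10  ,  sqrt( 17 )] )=[ - 6 * pi, sqrt ( 10 )/10, sqrt( 17 )]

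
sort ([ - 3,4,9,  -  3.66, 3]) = [ - 3.66, - 3, 3, 4,9]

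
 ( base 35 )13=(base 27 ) 1B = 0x26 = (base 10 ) 38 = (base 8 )46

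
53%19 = 15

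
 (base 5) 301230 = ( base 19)1798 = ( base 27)D37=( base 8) 22535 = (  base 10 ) 9565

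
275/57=4+ 47/57 = 4.82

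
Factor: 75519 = 3^3*2797^1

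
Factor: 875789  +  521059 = 2^4*3^1*29101^1=1396848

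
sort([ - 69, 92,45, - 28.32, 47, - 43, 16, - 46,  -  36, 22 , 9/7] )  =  [ - 69, - 46,  -  43, - 36,-28.32, 9/7,  16, 22 , 45,47, 92]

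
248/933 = 248/933 = 0.27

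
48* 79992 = 3839616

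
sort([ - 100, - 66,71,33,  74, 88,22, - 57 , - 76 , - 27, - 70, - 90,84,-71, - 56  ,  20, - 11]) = [ - 100, - 90,-76, - 71,-70, - 66,-57, - 56, - 27, - 11,20,22,  33,71,74,84, 88]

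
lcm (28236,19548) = 254124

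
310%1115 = 310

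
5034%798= 246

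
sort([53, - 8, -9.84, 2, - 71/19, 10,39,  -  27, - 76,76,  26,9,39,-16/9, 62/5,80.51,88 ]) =[-76, - 27,- 9.84 , - 8, - 71/19,  -  16/9,2,  9, 10,62/5, 26 , 39, 39 , 53, 76,80.51, 88] 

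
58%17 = 7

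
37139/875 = 37139/875= 42.44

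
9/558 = 1/62 = 0.02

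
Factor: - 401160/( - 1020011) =2^3*3^1*5^1*3343^1 *1020011^( - 1 )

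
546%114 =90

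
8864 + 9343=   18207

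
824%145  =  99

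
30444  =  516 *59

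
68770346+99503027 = 168273373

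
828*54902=45458856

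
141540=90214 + 51326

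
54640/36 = 1517  +  7/9 = 1517.78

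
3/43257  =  1/14419 = 0.00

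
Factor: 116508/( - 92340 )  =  - 511/405  =  - 3^( - 4) * 5^( - 1)*7^1*73^1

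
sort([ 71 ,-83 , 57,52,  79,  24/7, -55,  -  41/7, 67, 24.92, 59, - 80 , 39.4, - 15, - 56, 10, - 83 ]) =[ - 83 , - 83,-80, - 56, - 55, - 15, - 41/7,24/7 , 10,24.92 , 39.4, 52,57, 59,67,71,  79 ]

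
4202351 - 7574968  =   - 3372617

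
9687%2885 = 1032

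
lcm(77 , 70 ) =770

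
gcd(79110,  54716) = 2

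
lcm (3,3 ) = 3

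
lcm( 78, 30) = 390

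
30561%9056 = 3393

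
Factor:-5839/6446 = -2^( - 1)*11^ (- 1)*293^( -1 )*5839^1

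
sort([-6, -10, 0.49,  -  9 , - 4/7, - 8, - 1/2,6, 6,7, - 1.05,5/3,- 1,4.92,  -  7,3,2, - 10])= [ - 10,  -  10  , - 9, - 8, - 7, - 6, - 1.05, - 1, - 4/7, - 1/2,0.49,5/3,2,3,4.92,6,6, 7] 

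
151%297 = 151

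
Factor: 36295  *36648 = 2^3 * 3^2*5^1 * 7^1*17^1*61^1*509^1  =  1330139160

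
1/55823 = 1/55823 = 0.00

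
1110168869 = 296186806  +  813982063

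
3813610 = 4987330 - 1173720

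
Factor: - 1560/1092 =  - 10/7 = - 2^1 * 5^1 * 7^( - 1 )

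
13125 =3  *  4375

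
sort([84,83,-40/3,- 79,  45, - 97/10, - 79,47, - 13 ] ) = [-79,- 79, -40/3,  -  13, - 97/10, 45, 47, 83, 84]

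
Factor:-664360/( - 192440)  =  977/283 = 283^( - 1)*977^1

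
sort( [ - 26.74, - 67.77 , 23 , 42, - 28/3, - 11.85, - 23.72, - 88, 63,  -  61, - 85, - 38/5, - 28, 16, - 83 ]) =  [ - 88, - 85,-83, - 67.77, - 61,  -  28, - 26.74,  -  23.72, - 11.85,  -  28/3, - 38/5,16, 23, 42, 63] 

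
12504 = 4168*3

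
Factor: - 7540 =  -2^2*5^1 *13^1 * 29^1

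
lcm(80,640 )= 640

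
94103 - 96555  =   - 2452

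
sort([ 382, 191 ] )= [191, 382]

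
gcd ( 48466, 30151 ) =11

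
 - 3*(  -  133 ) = 399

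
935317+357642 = 1292959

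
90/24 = 3 + 3/4  =  3.75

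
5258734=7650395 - 2391661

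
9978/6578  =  1 +1700/3289 = 1.52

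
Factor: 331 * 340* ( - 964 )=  - 2^4*5^1*17^1*241^1*331^1 = -108488560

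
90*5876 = 528840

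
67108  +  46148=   113256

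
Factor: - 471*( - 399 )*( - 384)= - 72164736 =-  2^7 * 3^3*7^1 * 19^1 * 157^1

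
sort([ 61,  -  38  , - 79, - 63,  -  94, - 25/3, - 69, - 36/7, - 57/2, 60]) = [ - 94, - 79, - 69, - 63, - 38,  -  57/2, - 25/3,  -  36/7, 60, 61 ]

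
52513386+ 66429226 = 118942612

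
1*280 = 280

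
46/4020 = 23/2010 =0.01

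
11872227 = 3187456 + 8684771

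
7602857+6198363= 13801220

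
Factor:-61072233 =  - 3^1*20357411^1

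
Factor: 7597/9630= 2^( - 1 )*3^(-2 ) * 5^(  -  1 ) * 71^1=71/90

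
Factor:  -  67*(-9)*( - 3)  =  - 3^3*67^1 = - 1809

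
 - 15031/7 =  - 15031/7= - 2147.29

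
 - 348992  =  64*(- 5453 ) 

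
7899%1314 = 15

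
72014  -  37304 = 34710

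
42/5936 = 3/424 = 0.01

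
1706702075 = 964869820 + 741832255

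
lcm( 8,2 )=8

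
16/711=16/711 = 0.02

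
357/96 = 3 + 23/32 = 3.72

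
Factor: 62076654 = 2^1*3^2*3448703^1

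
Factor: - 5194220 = -2^2*5^1*19^1*13669^1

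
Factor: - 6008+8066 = 2^1*3^1*7^3 =2058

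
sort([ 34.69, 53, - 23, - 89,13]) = [ - 89, - 23, 13, 34.69, 53 ] 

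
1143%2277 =1143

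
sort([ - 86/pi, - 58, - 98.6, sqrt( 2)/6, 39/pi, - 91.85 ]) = [ - 98.6, - 91.85,-58, - 86/pi,sqrt( 2)/6, 39/pi ]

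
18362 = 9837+8525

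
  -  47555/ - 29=47555/29 =1639.83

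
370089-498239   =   - 128150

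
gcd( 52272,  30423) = 3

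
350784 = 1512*232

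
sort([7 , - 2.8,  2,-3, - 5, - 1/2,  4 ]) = [ - 5, - 3, - 2.8, - 1/2, 2,  4,7 ]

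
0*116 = 0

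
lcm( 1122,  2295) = 50490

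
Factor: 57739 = 11^1*29^1 * 181^1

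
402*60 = 24120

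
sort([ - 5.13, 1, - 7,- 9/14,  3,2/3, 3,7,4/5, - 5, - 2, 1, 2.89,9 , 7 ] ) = [ - 7,-5.13, - 5, - 2, - 9/14,  2/3, 4/5, 1, 1, 2.89,3,3, 7, 7,9 ] 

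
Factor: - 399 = -3^1*7^1*19^1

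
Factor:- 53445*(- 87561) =3^5*5^1 * 7^1*23^1*47^1 *509^1 = 4679697645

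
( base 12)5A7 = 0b1101001111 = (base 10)847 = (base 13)502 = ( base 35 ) o7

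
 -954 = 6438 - 7392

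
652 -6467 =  - 5815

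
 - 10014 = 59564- 69578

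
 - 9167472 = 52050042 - 61217514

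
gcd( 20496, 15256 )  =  8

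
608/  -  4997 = -1 + 231/263 = -  0.12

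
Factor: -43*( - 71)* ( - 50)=  -  2^1*5^2 * 43^1*71^1  =  - 152650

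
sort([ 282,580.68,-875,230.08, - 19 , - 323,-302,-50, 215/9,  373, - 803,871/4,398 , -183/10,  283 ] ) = [-875, - 803, - 323,-302,-50, - 19, - 183/10,215/9,871/4, 230.08, 282,283,373, 398,580.68]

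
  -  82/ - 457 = 82/457= 0.18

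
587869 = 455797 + 132072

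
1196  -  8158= - 6962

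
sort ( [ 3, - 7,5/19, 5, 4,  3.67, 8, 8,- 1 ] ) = [ - 7, - 1, 5/19, 3,3.67, 4,5, 8, 8]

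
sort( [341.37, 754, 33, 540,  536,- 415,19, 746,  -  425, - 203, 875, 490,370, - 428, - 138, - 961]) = [ - 961, - 428, - 425, - 415,-203, - 138,19,33, 341.37,370, 490, 536, 540, 746,754, 875 ]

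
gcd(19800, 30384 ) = 72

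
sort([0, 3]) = [ 0,3 ] 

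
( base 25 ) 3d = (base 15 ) 5d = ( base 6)224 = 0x58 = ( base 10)88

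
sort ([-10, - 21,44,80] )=[ - 21, - 10, 44,  80] 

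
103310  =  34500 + 68810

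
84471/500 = 168 + 471/500 = 168.94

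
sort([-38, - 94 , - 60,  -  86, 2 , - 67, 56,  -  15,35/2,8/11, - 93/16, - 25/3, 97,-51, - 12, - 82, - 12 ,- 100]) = [- 100, - 94,-86, - 82, - 67,-60, - 51, - 38,- 15, - 12,  -  12, - 25/3, - 93/16,8/11,2,35/2,56,97] 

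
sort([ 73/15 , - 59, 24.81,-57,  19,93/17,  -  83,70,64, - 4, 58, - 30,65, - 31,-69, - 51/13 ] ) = [ - 83,-69, - 59, - 57, - 31, - 30,-4, - 51/13,73/15 , 93/17 , 19,24.81, 58,64, 65, 70 ]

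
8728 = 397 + 8331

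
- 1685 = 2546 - 4231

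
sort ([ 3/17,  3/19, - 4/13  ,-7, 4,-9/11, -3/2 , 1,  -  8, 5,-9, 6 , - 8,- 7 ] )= [  -  9, - 8,-8, - 7,-7,  -  3/2 , -9/11,-4/13,3/19, 3/17, 1,4, 5,6]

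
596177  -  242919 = 353258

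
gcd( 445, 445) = 445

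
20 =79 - 59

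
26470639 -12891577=13579062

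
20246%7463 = 5320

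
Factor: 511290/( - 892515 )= - 2^1* 3^1*19^1*199^(  -  1) = - 114/199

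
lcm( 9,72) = 72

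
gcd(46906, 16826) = 94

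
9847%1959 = 52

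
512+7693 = 8205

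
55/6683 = 55/6683 = 0.01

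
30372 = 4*7593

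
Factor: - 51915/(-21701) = 3^1*5^1*3461^1*21701^( - 1)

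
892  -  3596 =-2704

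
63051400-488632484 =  -425581084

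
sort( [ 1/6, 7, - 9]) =[ - 9,  1/6, 7] 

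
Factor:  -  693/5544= -2^( - 3 ) = - 1/8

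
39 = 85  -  46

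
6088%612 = 580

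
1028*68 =69904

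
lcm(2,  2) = 2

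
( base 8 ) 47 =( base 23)1g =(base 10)39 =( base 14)2b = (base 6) 103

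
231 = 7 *33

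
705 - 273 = 432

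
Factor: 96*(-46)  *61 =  - 2^6* 3^1*23^1*61^1 = -269376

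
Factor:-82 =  - 2^1*41^1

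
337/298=1 + 39/298  =  1.13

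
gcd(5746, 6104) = 2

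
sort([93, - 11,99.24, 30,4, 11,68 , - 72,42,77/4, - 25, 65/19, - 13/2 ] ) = [ - 72 , - 25,-11,  -  13/2, 65/19,4,11,77/4,  30,42,68,93,99.24]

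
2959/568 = 2959/568 = 5.21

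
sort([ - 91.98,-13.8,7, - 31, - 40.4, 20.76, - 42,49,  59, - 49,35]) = [ - 91.98, - 49, - 42 , - 40.4,  -  31,-13.8,7 , 20.76,  35,  49, 59]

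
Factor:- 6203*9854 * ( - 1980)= 121026236760 =2^3  *  3^2 * 5^1 * 11^1 * 13^1 * 379^1*6203^1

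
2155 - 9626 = -7471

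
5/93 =5/93= 0.05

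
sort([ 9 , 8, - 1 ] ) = [ - 1 , 8,  9] 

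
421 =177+244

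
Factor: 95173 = 13^1*7321^1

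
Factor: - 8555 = - 5^1 * 29^1*59^1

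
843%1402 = 843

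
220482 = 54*4083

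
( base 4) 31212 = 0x366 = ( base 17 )303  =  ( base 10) 870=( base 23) 1EJ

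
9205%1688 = 765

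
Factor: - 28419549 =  - 3^1 *479^1* 19777^1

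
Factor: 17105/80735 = 11^1*67^(  -  1 )*241^ ( - 1 ) * 311^1 =3421/16147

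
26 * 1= 26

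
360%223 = 137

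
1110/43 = 25  +  35/43 = 25.81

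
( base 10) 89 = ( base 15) 5E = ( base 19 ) 4d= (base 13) 6b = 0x59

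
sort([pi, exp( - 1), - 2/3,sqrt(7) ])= [  -  2/3, exp( - 1 ),  sqrt ( 7),  pi ]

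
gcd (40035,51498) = 3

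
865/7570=173/1514 = 0.11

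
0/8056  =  0 = 0.00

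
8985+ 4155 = 13140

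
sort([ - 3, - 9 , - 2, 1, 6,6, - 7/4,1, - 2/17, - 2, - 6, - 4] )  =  [-9,- 6, - 4, - 3, - 2, - 2, - 7/4, - 2/17, 1, 1,6,6] 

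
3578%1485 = 608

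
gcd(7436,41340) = 52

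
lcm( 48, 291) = 4656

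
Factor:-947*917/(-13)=7^1*13^(-1) *131^1*947^1= 868399/13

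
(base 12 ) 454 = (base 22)172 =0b1010000000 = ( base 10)640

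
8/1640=1/205 = 0.00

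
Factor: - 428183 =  - 7^1*61169^1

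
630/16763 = 630/16763 = 0.04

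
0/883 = 0=0.00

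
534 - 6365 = - 5831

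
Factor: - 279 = -3^2*31^1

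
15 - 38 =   -  23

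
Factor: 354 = 2^1*3^1*59^1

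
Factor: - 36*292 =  - 10512  =  -2^4*3^2*73^1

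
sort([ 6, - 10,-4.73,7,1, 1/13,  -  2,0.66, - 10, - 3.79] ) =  [ - 10, - 10 , - 4.73, - 3.79 , - 2, 1/13,0.66,1,6,7] 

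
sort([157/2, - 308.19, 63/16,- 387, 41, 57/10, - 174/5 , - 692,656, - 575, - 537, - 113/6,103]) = [ - 692,-575, - 537, - 387, - 308.19, - 174/5, - 113/6, 63/16 , 57/10,  41 , 157/2 , 103,656 ]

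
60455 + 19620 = 80075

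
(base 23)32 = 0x47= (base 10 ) 71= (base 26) 2J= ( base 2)1000111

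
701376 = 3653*192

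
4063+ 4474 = 8537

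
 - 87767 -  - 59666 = -28101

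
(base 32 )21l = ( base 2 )100000110101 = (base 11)1640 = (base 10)2101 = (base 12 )1271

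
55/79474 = 55/79474 = 0.00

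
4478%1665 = 1148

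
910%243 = 181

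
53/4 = 13+1/4 = 13.25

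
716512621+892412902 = 1608925523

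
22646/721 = 22646/721 = 31.41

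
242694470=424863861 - 182169391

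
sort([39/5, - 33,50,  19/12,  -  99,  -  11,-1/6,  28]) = [ - 99 , - 33, - 11, - 1/6,19/12, 39/5, 28 , 50] 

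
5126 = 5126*1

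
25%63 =25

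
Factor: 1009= 1009^1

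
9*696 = 6264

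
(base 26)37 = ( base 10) 85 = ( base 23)3G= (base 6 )221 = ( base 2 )1010101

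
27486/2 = 13743 = 13743.00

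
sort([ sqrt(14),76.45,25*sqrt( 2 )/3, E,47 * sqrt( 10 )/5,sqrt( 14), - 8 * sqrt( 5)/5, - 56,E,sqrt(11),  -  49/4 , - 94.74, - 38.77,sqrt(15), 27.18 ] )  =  [ - 94.74,  -  56 ,- 38.77, - 49/4, - 8*sqrt(5 ) /5, E,E,sqrt(11), sqrt(14), sqrt(14), sqrt(15),25 * sqrt( 2)/3,  27.18,47 * sqrt( 10 ) /5,76.45]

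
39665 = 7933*5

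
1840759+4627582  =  6468341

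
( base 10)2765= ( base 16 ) acd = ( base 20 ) 6I5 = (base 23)555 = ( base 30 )325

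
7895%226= 211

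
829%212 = 193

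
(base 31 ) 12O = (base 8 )2027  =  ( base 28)19B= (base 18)343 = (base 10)1047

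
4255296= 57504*74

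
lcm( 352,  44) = 352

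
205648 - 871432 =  - 665784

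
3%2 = 1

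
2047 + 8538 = 10585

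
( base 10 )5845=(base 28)7cl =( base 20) EC5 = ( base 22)C1F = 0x16D5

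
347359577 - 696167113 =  -348807536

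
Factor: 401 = 401^1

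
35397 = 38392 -2995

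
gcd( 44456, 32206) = 2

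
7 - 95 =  - 88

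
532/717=532/717=   0.74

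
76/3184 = 19/796=0.02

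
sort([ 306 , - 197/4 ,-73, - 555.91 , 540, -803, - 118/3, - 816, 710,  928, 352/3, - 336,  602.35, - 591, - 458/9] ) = [ - 816, - 803, - 591, - 555.91, - 336, -73, - 458/9 , - 197/4, - 118/3, 352/3, 306,540, 602.35, 710 , 928] 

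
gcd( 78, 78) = 78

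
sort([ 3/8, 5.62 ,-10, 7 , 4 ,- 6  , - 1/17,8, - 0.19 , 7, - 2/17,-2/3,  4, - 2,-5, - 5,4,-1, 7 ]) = [ - 10, - 6,  -  5,- 5 ,-2, - 1, -2/3,  -  0.19,-2/17,  -  1/17, 3/8,4, 4, 4,5.62,7 , 7,7,  8 ]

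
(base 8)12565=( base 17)1202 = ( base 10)5493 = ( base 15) 1963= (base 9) 7473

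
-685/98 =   -  7 + 1/98 = - 6.99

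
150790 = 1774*85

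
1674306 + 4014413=5688719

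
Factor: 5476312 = 2^3*17^1 * 67^1*601^1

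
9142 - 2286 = 6856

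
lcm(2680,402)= 8040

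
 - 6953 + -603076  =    -  610029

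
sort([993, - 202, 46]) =[ - 202,46,  993]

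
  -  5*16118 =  - 80590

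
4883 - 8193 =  - 3310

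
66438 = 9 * 7382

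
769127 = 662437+106690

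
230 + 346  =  576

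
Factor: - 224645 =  - 5^1*179^1*251^1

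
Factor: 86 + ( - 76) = 2^1*5^1 = 10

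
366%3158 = 366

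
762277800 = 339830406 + 422447394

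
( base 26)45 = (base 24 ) 4D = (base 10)109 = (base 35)34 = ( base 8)155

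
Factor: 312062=2^1*337^1*463^1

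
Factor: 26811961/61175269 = 11^1 * 19^(-1) * 109^( - 2)*271^( - 1)*2437451^1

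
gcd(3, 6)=3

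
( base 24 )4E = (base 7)215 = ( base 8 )156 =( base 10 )110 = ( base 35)35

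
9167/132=9167/132  =  69.45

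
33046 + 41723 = 74769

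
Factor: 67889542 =2^1*7^1 * 911^1 * 5323^1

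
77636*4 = 310544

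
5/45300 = 1/9060 = 0.00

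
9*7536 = 67824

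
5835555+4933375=10768930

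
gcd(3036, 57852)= 12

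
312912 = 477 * 656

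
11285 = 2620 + 8665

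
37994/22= 1727= 1727.00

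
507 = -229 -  - 736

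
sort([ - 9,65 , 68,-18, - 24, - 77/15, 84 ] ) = [-24, - 18,  -  9, - 77/15, 65 , 68,84 ] 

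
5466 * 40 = 218640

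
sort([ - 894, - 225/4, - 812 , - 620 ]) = [ - 894, - 812, - 620, - 225/4]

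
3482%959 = 605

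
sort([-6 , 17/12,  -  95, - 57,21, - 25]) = [ - 95, - 57  ,-25, - 6, 17/12,21] 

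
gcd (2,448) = 2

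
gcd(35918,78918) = 2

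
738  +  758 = 1496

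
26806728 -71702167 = - 44895439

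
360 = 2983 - 2623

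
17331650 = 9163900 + 8167750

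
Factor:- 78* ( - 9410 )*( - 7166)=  - 2^3*3^1*5^1*13^1*941^1*3583^1 = - 5259700680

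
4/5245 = 4/5245 = 0.00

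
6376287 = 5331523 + 1044764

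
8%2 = 0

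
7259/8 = 907 + 3/8= 907.38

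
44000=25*1760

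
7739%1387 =804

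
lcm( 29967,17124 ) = 119868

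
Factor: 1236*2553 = 3155508 =2^2 * 3^2 * 23^1* 37^1*103^1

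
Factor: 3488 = 2^5*109^1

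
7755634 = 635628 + 7120006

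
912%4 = 0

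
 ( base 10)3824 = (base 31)3ub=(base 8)7360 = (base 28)4OG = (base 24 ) 6f8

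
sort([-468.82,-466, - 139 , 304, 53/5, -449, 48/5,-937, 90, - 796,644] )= [-937, - 796  , - 468.82, - 466,-449,- 139,48/5,53/5,90, 304,644 ] 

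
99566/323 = 308+82/323 = 308.25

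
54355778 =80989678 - 26633900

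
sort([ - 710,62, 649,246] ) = [ - 710,62,  246, 649 ]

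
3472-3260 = 212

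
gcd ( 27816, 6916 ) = 76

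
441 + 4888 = 5329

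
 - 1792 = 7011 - 8803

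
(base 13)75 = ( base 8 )140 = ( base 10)96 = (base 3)10120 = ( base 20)4G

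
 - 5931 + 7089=1158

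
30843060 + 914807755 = 945650815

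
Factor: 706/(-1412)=-1/2 = - 2^( - 1) 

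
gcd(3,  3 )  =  3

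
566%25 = 16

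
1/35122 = 1/35122 = 0.00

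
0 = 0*401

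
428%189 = 50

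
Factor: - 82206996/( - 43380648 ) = 2^(  -  1 )*3^ ( - 1)*19^( - 1)*29^1* 1669^(- 1 )*12433^1  =  360557/190266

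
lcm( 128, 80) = 640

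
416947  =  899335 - 482388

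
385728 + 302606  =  688334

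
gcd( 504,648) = 72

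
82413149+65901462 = 148314611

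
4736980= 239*19820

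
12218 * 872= 10654096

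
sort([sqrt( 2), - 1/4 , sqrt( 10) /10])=[ - 1/4, sqrt( 10)/10 , sqrt(2) ] 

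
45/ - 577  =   - 45/577=- 0.08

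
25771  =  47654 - 21883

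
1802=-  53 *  ( -34) 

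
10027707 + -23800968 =  -  13773261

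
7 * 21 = 147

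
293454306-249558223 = 43896083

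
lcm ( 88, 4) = 88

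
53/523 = 53/523 =0.10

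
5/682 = 5/682 = 0.01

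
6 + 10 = 16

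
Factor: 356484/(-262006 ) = -2^1*3^1*61^1*269^(-1) = - 366/269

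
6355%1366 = 891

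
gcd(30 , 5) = 5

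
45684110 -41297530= 4386580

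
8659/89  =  8659/89=97.29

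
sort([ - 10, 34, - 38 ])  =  [ - 38, - 10,34] 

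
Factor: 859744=2^5*67^1*401^1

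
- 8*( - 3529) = 28232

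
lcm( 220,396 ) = 1980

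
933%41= 31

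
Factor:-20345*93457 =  -5^1*7^1*13^3* 79^1*313^1 = - 1901382665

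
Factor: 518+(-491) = 3^3  =  27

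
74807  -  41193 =33614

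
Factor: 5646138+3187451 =103^1*139^1 * 617^1 = 8833589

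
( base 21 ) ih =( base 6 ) 1455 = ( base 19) 11F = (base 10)395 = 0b110001011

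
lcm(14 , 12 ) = 84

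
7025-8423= - 1398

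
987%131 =70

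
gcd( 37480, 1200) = 40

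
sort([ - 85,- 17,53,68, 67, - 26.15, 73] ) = [ - 85, - 26.15,- 17, 53,67, 68, 73 ]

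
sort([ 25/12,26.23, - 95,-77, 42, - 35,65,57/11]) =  [ - 95, - 77, - 35 , 25/12,57/11, 26.23, 42,  65 ]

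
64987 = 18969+46018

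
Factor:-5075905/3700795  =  -1015181/740159 = - 7^( - 1)*43^( - 1 )*233^1*2459^ ( -1)*4357^1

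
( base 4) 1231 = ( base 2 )1101101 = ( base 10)109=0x6D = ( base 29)3m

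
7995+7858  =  15853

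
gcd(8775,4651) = 1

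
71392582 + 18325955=89718537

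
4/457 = 4/457 = 0.01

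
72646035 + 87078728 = 159724763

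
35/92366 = 35/92366 = 0.00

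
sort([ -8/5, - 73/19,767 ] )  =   [ - 73/19,- 8/5, 767]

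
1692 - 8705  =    -  7013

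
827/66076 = 827/66076 = 0.01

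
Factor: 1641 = 3^1*547^1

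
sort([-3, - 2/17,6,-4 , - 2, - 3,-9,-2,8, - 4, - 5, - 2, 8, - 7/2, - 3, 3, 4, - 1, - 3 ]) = [- 9, - 5,-4, - 4, - 7/2, - 3, - 3, - 3, - 3,  -  2, - 2, - 2,-1 , - 2/17, 3  ,  4 , 6, 8,  8 ]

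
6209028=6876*903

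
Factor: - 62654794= - 2^1*31327397^1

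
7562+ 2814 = 10376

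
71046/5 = 71046/5 = 14209.20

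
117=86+31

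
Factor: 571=571^1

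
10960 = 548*20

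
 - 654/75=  - 218/25=- 8.72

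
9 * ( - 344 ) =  - 3096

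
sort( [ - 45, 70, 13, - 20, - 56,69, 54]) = [ - 56, - 45, - 20, 13,54 , 69, 70]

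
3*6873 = 20619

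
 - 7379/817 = - 7379/817= - 9.03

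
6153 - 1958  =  4195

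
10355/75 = 138 + 1/15 = 138.07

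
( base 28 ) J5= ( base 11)449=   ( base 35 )fc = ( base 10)537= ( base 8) 1031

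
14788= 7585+7203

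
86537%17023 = 1422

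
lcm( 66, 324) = 3564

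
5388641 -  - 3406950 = 8795591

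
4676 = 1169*4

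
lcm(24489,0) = 0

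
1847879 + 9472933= 11320812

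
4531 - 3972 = 559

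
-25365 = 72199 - 97564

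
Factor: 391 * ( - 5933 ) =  - 17^2*23^1 * 349^1 = - 2319803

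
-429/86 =  -  429/86 = - 4.99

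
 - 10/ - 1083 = 10/1083 = 0.01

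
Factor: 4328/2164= 2 = 2^1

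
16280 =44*370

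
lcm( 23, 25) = 575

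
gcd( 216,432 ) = 216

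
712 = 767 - 55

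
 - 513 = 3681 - 4194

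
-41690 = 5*( - 8338) 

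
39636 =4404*9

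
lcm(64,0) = 0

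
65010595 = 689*94355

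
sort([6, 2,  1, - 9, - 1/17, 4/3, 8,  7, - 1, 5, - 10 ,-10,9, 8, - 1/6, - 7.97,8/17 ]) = [-10, - 10, - 9, - 7.97, - 1, - 1/6, - 1/17, 8/17, 1,4/3,2, 5, 6 , 7,8, 8, 9]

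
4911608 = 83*59176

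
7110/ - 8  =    -  3555/4   =  - 888.75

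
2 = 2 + 0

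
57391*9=516519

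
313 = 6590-6277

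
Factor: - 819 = -3^2 * 7^1*13^1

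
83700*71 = 5942700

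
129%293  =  129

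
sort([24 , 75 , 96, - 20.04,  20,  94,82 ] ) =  [  -  20.04,20, 24,75, 82,94,96]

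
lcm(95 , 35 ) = 665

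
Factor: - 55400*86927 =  - 2^3*5^2*277^1*86927^1=- 4815755800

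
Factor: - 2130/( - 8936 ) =2^( - 2 )*3^1*5^1*71^1*1117^( - 1) =1065/4468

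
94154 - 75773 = 18381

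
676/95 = 676/95 = 7.12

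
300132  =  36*8337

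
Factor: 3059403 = 3^1*1019801^1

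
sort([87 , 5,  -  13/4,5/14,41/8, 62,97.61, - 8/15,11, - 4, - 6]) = [  -  6,  -  4,  -  13/4, - 8/15, 5/14,5,41/8, 11,  62, 87, 97.61]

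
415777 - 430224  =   -14447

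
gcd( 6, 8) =2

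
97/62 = 1 + 35/62 = 1.56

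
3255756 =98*33222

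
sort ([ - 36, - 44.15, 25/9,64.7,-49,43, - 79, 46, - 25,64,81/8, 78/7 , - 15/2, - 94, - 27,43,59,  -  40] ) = [ - 94, - 79,-49, - 44.15,- 40,-36, - 27, - 25,-15/2,25/9,81/8, 78/7,43, 43, 46,  59,64,64.7 ] 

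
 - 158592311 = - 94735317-63856994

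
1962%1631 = 331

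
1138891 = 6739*169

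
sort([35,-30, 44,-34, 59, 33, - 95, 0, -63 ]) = [ - 95,-63, - 34,  -  30,0,33,35,44,59]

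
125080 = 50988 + 74092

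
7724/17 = 7724/17  =  454.35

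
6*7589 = 45534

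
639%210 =9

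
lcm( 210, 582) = 20370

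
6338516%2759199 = 820118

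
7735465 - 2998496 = 4736969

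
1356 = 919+437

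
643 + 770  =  1413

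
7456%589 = 388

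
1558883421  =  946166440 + 612716981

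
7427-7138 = 289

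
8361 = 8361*1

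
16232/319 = 16232/319 = 50.88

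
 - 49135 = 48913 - 98048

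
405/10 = 81/2 = 40.50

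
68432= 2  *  34216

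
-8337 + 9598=1261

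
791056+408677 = 1199733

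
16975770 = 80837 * 210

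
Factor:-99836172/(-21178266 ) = 2^1*3^2*17^1*127^( - 1) *27793^(  -  1 )*54377^1= 16639362/3529711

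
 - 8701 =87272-95973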